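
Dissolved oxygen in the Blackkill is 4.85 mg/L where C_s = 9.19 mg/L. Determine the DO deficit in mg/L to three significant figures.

D = C_s − C = 9.19 − 4.85 = 4.34 mg/L.

D ≈ 4.34 mg/L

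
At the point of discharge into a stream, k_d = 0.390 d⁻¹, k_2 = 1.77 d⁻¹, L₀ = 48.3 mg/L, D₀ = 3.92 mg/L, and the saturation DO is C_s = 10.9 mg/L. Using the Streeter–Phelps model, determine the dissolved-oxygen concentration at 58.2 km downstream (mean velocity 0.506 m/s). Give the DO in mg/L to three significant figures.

Travel time t = x/v = 58.2 km / (0.506 m/s) = 58200 m / 0.506 m/s = 115000 s = 1.331 d.
k_d L₀/(k_2−k_d) = 0.390×48.3/(1.77−0.390) = 18.84/1.380 = 13.65 mg/L.
e^(−k_d t) = e^(−0.390×1.331) = 0.5950; e^(−k_2 t) = e^(−1.77×1.331) = 0.09477.
D = 13.65 × (0.5950 − 0.09477) + 3.92 × 0.09477 = 6.828 + 0.3715 = 7.200 mg/L.
DO = C_s − D = 10.9 − 7.200 = 3.700 mg/L.

DO ≈ 3.70 mg/L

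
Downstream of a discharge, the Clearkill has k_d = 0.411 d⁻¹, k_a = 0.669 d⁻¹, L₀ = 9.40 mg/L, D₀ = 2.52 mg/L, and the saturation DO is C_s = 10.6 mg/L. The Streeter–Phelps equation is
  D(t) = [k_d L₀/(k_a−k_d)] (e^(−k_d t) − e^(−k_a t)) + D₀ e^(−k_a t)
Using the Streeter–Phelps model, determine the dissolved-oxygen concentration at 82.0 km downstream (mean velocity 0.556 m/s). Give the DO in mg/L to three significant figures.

DO ≈ 7.15 mg/L

Travel time t = x/v = 82.0 km / (0.556 m/s) = 82000 m / 0.556 m/s = 147500 s = 1.707 d.
k_d L₀/(k_a−k_d) = 0.411×9.40/(0.669−0.411) = 3.863/0.2580 = 14.97 mg/L.
e^(−k_d t) = e^(−0.411×1.707) = 0.4958; e^(−k_a t) = e^(−0.669×1.707) = 0.3192.
D = 14.97 × (0.4958 − 0.3192) + 2.52 × 0.3192 = 2.645 + 0.8044 = 3.449 mg/L.
DO = C_s − D = 10.6 − 3.449 = 7.151 mg/L.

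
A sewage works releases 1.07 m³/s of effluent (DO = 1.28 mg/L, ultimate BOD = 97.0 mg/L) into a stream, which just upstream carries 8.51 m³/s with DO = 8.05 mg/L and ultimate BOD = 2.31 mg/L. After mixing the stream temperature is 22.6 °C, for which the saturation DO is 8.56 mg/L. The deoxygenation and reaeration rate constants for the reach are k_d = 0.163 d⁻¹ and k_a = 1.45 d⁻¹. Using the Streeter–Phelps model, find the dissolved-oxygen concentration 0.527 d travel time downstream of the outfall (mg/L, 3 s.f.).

DO ≈ 7.23 mg/L

Mixed DO = (8.51×8.05 + 1.07×1.28)/(8.51+1.07) = 69.88/9.580 = 7.294 mg/L.
Mixed L₀ = (8.51×2.31 + 1.07×97.0)/(9.580) = 123.4/9.580 = 12.89 mg/L.
Initial deficit D₀ = C_s − DO₀ = 8.56 − 7.294 = 1.266 mg/L.
D(0.527) = [0.163×12.89/(1.45−0.163)](e^(−0.163×0.527) − e^(−1.45×0.527)) + 1.266 e^(−1.45×0.527)
= 1.632 × (0.9177 − 0.4657) + 1.266 × 0.4657 = 1.327 mg/L.
DO = 8.56 − 1.327 = 7.233 mg/L.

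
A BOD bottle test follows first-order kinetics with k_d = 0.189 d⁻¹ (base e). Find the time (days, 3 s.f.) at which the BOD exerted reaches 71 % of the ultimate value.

y/L₀ = 1 − e^(−k_d t) = 0.71 ⇒ e^(−k_d t) = 0.290
t = −ln(0.290) / 0.189 = 1.238 / 0.189 = 6.550 d.

t ≈ 6.55 d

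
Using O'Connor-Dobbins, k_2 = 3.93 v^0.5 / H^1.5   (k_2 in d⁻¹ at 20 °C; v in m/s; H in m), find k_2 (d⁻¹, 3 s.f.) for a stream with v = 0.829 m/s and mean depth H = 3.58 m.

k_2 = 3.93 × 0.829^0.5 / 3.58^1.5 = 3.93 × 0.9105 / 6.774 = 0.5283 d⁻¹.

k_2 ≈ 0.528 d⁻¹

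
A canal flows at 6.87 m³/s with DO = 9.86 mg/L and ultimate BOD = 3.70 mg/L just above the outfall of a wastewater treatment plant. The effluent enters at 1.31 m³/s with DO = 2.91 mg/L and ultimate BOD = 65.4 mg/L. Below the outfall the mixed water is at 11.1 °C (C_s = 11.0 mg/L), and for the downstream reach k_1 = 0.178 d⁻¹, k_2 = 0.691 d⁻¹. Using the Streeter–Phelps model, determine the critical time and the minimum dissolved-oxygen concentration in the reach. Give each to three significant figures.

t_c ≈ 1.38 d; minimum DO ≈ 8.26 mg/L

Mixed DO = (6.87×9.86 + 1.31×2.91)/(6.87+1.31) = 71.55/8.180 = 8.747 mg/L.
Mixed L₀ = (6.87×3.70 + 1.31×65.4)/(8.180) = 111.1/8.180 = 13.58 mg/L.
Initial deficit D₀ = C_s − DO₀ = 11.0 − 8.747 = 2.253 mg/L.
t_c = (1/0.5130) ln[(0.691/0.178)(1 − 2.253×0.5130/(0.178×13.58))] = 1.949 × ln(2.026) = 1.376 d.
D_c = (0.178/0.691) × 13.58 × e^(−0.178×1.376) = 0.2576 × 13.58 × 0.7827 = 2.738 mg/L.
Minimum DO = 11.0 − 2.738 = 8.262 mg/L.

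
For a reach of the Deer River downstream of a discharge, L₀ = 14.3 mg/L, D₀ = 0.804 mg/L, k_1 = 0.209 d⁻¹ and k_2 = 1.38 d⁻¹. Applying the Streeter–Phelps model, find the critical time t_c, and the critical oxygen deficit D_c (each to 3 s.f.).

t_c ≈ 1.29 d; D_c ≈ 1.65 mg/L

With k_2/k_1 = 6.603 and 1 − D₀(k_2−k_1)/(k_1 L₀) = 0.6850,
t_c = ln(6.603 × 0.6850) / (1.38 − 0.209) = ln(4.523) / 1.171 = 1.509/1.171 = 1.289 d.
L(t_c) = L₀ e^(−k_1 t_c) = 14.3 × 0.7639 = 10.92 mg/L, and at the critical point k_2 D_c = k_1 L, so D_c = (0.209/1.38) × 10.92 = 1.654 mg/L.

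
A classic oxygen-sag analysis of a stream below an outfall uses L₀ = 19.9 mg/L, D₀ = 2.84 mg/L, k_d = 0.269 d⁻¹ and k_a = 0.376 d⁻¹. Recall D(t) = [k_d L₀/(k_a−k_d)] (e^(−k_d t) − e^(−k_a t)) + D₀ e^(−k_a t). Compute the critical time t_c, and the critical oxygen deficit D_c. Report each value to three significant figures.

t_c ≈ 2.58 d; D_c ≈ 7.11 mg/L

With k_a/k_d = 1.398 and 1 − D₀(k_a−k_d)/(k_d L₀) = 0.9432,
t_c = ln(1.398 × 0.9432) / (0.376 − 0.269) = ln(1.318) / 0.1070 = 0.2764/0.1070 = 2.584 d.
L(t_c) = L₀ e^(−k_d t_c) = 19.9 × 0.4991 = 9.932 mg/L, and at the critical point k_a D_c = k_d L, so D_c = (0.269/0.376) × 9.932 = 7.106 mg/L.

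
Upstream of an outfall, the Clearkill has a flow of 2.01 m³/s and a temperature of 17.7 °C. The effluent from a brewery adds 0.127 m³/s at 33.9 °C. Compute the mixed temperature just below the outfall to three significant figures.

Flow-weighted mixing: C = (Q_r C_r + Q_w C_w)/(Q_r + Q_w)
= (2.01×17.7 + 0.127×33.9)/(2.01 + 0.127) = 39.88/2.137 = 18.66 °C.

18.7 °C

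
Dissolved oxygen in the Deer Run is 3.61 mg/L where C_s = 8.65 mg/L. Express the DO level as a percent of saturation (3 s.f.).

41.7 % saturation

% saturation = C/C_s × 100 = 3.61/8.65 × 100 = 41.7 %.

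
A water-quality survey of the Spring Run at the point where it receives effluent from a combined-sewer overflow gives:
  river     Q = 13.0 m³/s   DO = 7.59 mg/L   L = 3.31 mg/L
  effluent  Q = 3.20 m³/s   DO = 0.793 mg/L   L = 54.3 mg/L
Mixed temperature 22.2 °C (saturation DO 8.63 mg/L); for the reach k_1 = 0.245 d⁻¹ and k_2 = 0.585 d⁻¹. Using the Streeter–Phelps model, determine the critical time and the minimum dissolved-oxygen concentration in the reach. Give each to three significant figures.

t_c ≈ 1.73 d; minimum DO ≈ 4.96 mg/L

Mixed DO = (13.0×7.59 + 3.20×0.793)/(13.0+3.20) = 101.2/16.20 = 6.247 mg/L.
Mixed L₀ = (13.0×3.31 + 3.20×54.3)/(16.20) = 216.8/16.20 = 13.38 mg/L.
Initial deficit D₀ = C_s − DO₀ = 8.63 − 6.247 = 2.383 mg/L.
t_c = (1/0.3400) ln[(0.585/0.245)(1 − 2.383×0.3400/(0.245×13.38))] = 2.941 × ln(1.798) = 1.725 d.
D_c = (0.245/0.585) × 13.38 × e^(−0.245×1.725) = 0.4188 × 13.38 × 0.6553 = 3.673 mg/L.
Minimum DO = 8.63 − 3.673 = 4.957 mg/L.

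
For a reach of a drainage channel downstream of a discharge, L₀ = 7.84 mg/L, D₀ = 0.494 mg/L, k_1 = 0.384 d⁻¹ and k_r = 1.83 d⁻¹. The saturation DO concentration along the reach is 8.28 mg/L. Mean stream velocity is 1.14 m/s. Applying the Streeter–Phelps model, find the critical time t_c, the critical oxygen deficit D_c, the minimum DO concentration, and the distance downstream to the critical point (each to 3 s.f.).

At the critical point dD/dt = 0, so k_1 L₀ e^(−k_1 t) = k_r D. Substituting D(t) from the Streeter–Phelps equation and solving for t gives
t_c = ln[(k_r/k_1)(1 − D₀(k_r−k_1)/(k_1 L₀))] / (k_r−k_1).
Here k_r−k_1 = 1.446 d⁻¹ and 1 − D₀(k_r−k_1)/(k_1 L₀) = 1 − 0.494×1.446/(0.384×7.84) = 0.7627, so
t_c = ln(4.766 × 0.7627) / 1.446 = 1.291 / 1.446 = 0.8925 d.
L(t_c) = L₀ e^(−k_1 t_c) = 7.84 × 0.7098 = 5.565 mg/L, and at the critical point k_r D_c = k_1 L, so D_c = (0.384/1.83) × 5.565 = 1.168 mg/L.
Minimum DO = C_s − D_c = 8.28 − 1.168 = 7.112 mg/L.
x_c = v t_c = 1.14 m/s × 0.8925 d × 86400 s/d = 87910 m ≈ 87.9 km.

t_c ≈ 0.893 d; D_c ≈ 1.17 mg/L; min DO ≈ 7.11 mg/L; x_c ≈ 87.9 km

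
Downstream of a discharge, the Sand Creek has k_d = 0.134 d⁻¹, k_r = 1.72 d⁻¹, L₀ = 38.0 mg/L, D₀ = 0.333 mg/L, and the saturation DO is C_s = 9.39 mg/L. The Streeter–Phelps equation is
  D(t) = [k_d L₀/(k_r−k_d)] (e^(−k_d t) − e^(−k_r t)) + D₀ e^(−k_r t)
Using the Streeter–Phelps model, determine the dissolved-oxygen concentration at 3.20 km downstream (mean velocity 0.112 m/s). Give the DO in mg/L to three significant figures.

Travel time t = x/v = 3.20 km / (0.112 m/s) = 3200 m / 0.112 m/s = 28570 s = 0.3307 d.
k_d L₀/(k_r−k_d) = 0.134×38.0/(1.72−0.134) = 5.092/1.586 = 3.211 mg/L.
e^(−k_d t) = e^(−0.134×0.3307) = 0.9567; e^(−k_r t) = e^(−1.72×0.3307) = 0.5662.
D = 3.211 × (0.9567 − 0.5662) + 0.333 × 0.5662 = 1.254 + 0.1885 = 1.442 mg/L.
DO = C_s − D = 9.39 − 1.442 = 7.948 mg/L.

DO ≈ 7.95 mg/L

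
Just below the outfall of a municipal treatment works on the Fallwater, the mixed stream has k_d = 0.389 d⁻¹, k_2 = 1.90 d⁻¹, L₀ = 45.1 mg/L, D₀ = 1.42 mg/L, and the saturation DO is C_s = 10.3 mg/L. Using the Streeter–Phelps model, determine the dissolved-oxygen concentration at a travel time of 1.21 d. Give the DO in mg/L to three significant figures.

DO ≈ 4.07 mg/L

k_d L₀/(k_2−k_d) = 0.389×45.1/(1.90−0.389) = 17.54/1.511 = 11.61 mg/L.
e^(−k_d t) = e^(−0.389×1.210) = 0.6246; e^(−k_2 t) = e^(−1.90×1.210) = 0.1004.
D = 11.61 × (0.6246 − 0.1004) + 1.42 × 0.1004 = 6.087 + 0.1425 = 6.229 mg/L.
DO = C_s − D = 10.3 − 6.229 = 4.071 mg/L.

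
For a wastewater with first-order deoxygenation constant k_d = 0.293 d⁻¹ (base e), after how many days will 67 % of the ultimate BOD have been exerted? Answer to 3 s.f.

t ≈ 3.78 d

y/L₀ = 1 − e^(−k_d t) = 0.67 ⇒ e^(−k_d t) = 0.330
t = −ln(0.330) / 0.293 = 1.109 / 0.293 = 3.784 d.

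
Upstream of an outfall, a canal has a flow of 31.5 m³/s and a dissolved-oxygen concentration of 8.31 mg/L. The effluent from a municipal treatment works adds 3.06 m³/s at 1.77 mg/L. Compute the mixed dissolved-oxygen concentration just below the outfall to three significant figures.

Flow-weighted mixing: C = (Q_r C_r + Q_w C_w)/(Q_r + Q_w)
= (31.5×8.31 + 3.06×1.77)/(31.5 + 3.06) = 267.2/34.56 = 7.731 mg/L.

7.73 mg/L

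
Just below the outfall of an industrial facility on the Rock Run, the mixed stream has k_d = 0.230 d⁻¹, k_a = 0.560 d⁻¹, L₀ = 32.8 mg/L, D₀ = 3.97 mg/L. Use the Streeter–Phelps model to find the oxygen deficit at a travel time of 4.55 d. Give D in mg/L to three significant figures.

D ≈ 6.55 mg/L

k_d L₀/(k_a−k_d) = 0.230×32.8/(0.560−0.230) = 7.544/0.3300 = 22.86 mg/L.
e^(−k_d t) = e^(−0.230×4.550) = 0.3512; e^(−k_a t) = e^(−0.560×4.550) = 0.07824.
D = 22.86 × (0.3512 − 0.07824) + 3.97 × 0.07824 = 6.239 + 0.3106 = 6.550 mg/L.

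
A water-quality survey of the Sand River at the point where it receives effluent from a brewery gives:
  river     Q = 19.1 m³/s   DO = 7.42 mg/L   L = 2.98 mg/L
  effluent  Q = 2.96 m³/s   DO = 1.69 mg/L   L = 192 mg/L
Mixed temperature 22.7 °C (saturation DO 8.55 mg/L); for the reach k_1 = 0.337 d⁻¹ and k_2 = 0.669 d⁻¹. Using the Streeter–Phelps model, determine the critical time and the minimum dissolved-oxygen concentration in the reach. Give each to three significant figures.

t_c ≈ 1.86 d; minimum DO ≈ 0.921 mg/L

Mixed DO = (19.1×7.42 + 2.96×1.69)/(19.1+2.96) = 146.7/22.06 = 6.651 mg/L.
Mixed L₀ = (19.1×2.98 + 2.96×192)/(22.06) = 625.2/22.06 = 28.34 mg/L.
Initial deficit D₀ = C_s − DO₀ = 8.55 − 6.651 = 1.899 mg/L.
t_c = (1/0.3320) ln[(0.669/0.337)(1 − 1.899×0.3320/(0.337×28.34))] = 3.012 × ln(1.854) = 1.860 d.
D_c = (0.337/0.669) × 28.34 × e^(−0.337×1.860) = 0.5037 × 28.34 × 0.5343 = 7.629 mg/L.
Minimum DO = 8.55 − 7.629 = 0.9211 mg/L.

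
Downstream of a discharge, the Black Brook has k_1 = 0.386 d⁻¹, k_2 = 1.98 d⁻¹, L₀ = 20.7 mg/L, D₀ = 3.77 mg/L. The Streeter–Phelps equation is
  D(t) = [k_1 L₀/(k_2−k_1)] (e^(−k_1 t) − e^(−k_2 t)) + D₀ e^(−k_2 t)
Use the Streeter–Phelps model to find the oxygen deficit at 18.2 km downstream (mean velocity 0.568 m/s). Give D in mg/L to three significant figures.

D ≈ 3.75 mg/L

Travel time t = x/v = 18.2 km / (0.568 m/s) = 18200 m / 0.568 m/s = 32040 s = 0.3709 d.
k_1 L₀/(k_2−k_1) = 0.386×20.7/(1.98−0.386) = 7.990/1.594 = 5.013 mg/L.
e^(−k_1 t) = e^(−0.386×0.3709) = 0.8666; e^(−k_2 t) = e^(−1.98×0.3709) = 0.4798.
D = 5.013 × (0.8666 − 0.4798) + 3.77 × 0.4798 = 1.939 + 1.809 = 3.748 mg/L.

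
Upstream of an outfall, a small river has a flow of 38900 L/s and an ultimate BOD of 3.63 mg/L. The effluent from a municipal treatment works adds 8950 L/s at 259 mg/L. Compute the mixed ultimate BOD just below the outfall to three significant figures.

Flow-weighted mixing: C = (Q_r C_r + Q_w C_w)/(Q_r + Q_w)
= (38900×3.63 + 8950×259)/(38900 + 8950) = 2.459×10^6/47850 = 51.40 mg/L.

51.4 mg/L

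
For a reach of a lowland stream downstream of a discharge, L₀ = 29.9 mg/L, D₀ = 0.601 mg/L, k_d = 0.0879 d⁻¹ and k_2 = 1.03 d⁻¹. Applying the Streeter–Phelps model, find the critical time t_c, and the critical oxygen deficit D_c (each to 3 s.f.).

At the critical point dD/dt = 0, so k_d L₀ e^(−k_d t) = k_2 D. Substituting D(t) from the Streeter–Phelps equation and solving for t gives
t_c = ln[(k_2/k_d)(1 − D₀(k_2−k_d)/(k_d L₀))] / (k_2−k_d).
Here k_2−k_d = 0.9421 d⁻¹ and 1 − D₀(k_2−k_d)/(k_d L₀) = 1 − 0.601×0.9421/(0.0879×29.9) = 0.7846, so
t_c = ln(11.72 × 0.7846) / 0.9421 = 2.218 / 0.9421 = 2.355 d.
L(t_c) = L₀ e^(−k_d t_c) = 29.9 × 0.8130 = 24.31 mg/L, and at the critical point k_2 D_c = k_d L, so D_c = (0.0879/1.03) × 24.31 = 2.075 mg/L.

t_c ≈ 2.35 d; D_c ≈ 2.07 mg/L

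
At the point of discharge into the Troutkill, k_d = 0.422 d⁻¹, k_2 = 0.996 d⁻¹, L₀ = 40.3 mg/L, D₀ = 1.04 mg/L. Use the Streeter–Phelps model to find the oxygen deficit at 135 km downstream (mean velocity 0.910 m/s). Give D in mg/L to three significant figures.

Travel time t = x/v = 135 km / (0.910 m/s) = 135000 m / 0.910 m/s = 148400 s = 1.717 d.
k_d L₀/(k_2−k_d) = 0.422×40.3/(0.996−0.422) = 17.01/0.5740 = 29.63 mg/L.
e^(−k_d t) = e^(−0.422×1.717) = 0.4845; e^(−k_2 t) = e^(−0.996×1.717) = 0.1808.
D = 29.63 × (0.4845 − 0.1808) + 1.04 × 0.1808 = 8.998 + 0.1881 = 9.186 mg/L.

D ≈ 9.19 mg/L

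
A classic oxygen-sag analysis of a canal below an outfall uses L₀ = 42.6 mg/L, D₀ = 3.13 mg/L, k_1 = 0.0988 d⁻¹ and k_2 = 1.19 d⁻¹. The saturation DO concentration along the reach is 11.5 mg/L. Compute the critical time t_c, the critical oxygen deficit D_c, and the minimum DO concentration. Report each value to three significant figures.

t_c ≈ 0.751 d; D_c ≈ 3.28 mg/L; min DO ≈ 8.22 mg/L

At the critical point dD/dt = 0, so k_1 L₀ e^(−k_1 t) = k_2 D. Substituting D(t) from the Streeter–Phelps equation and solving for t gives
t_c = ln[(k_2/k_1)(1 − D₀(k_2−k_1)/(k_1 L₀))] / (k_2−k_1).
Here k_2−k_1 = 1.091 d⁻¹ and 1 − D₀(k_2−k_1)/(k_1 L₀) = 1 − 3.13×1.091/(0.0988×42.6) = 0.1885, so
t_c = ln(12.04 × 0.1885) / 1.091 = 0.8200 / 1.091 = 0.7515 d.
D_c = (k_1/k_2) L₀ e^(−k_1 t_c) = (0.0988/1.19) × 42.6 × e^(−0.0988×0.7515) = 0.08303 × 42.6 × 0.9284 = 3.284 mg/L.
Minimum DO = C_s − D_c = 11.5 − 3.284 = 8.216 mg/L.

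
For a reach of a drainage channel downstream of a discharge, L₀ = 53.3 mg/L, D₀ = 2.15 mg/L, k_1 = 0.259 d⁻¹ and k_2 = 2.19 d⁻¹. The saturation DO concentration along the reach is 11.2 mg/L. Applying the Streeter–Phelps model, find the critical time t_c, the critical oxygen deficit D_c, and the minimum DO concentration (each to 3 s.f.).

At the critical point dD/dt = 0, so k_1 L₀ e^(−k_1 t) = k_2 D. Substituting D(t) from the Streeter–Phelps equation and solving for t gives
t_c = ln[(k_2/k_1)(1 − D₀(k_2−k_1)/(k_1 L₀))] / (k_2−k_1).
Here k_2−k_1 = 1.931 d⁻¹ and 1 − D₀(k_2−k_1)/(k_1 L₀) = 1 − 2.15×1.931/(0.259×53.3) = 0.6993, so
t_c = ln(8.456 × 0.6993) / 1.931 = 1.777 / 1.931 = 0.9203 d.
D_c = (k_1/k_2) L₀ e^(−k_1 t_c) = (0.259/2.19) × 53.3 × e^(−0.259×0.9203) = 0.1183 × 53.3 × 0.7879 = 4.967 mg/L.
Minimum DO = C_s − D_c = 11.2 − 4.967 = 6.233 mg/L.

t_c ≈ 0.920 d; D_c ≈ 4.97 mg/L; min DO ≈ 6.23 mg/L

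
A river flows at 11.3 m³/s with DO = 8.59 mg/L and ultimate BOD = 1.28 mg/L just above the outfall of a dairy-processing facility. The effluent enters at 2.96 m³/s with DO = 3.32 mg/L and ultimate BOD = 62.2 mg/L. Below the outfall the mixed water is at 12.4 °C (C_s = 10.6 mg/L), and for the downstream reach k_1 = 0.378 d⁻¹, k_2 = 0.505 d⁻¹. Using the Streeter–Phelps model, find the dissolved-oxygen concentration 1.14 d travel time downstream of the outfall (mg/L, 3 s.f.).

Mixed DO = (11.3×8.59 + 2.96×3.32)/(11.3+2.96) = 106.9/14.26 = 7.496 mg/L.
Mixed L₀ = (11.3×1.28 + 2.96×62.2)/(14.26) = 198.6/14.26 = 13.93 mg/L.
Initial deficit D₀ = C_s − DO₀ = 10.6 − 7.496 = 3.104 mg/L.
D(1.14) = [0.378×13.93/(0.505−0.378)](e^(−0.378×1.14) − e^(−0.505×1.14)) + 3.104 e^(−0.505×1.14)
= 41.45 × (0.6499 − 0.5623) + 3.104 × 0.5623 = 5.376 mg/L.
DO = 10.6 − 5.376 = 5.224 mg/L.

DO ≈ 5.22 mg/L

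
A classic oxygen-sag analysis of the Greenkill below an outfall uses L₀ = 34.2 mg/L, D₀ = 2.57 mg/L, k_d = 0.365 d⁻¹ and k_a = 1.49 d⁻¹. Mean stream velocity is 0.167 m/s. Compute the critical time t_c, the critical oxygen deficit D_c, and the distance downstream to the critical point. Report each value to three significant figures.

With k_a/k_d = 4.082 and 1 − D₀(k_a−k_d)/(k_d L₀) = 0.7684,
t_c = ln(4.082 × 0.7684) / (1.49 − 0.365) = ln(3.137) / 1.125 = 1.143/1.125 = 1.016 d.
D_c = (k_d/k_a) L₀ e^(−k_d t_c) = (0.365/1.49) × 34.2 × e^(−0.365×1.016) = 0.2450 × 34.2 × 0.6901 = 5.782 mg/L.
x_c = v t_c = 0.167 m/s × 1.016 d × 86400 s/d = 14660 m ≈ 14.7 km.

t_c ≈ 1.02 d; D_c ≈ 5.78 mg/L; x_c ≈ 14.7 km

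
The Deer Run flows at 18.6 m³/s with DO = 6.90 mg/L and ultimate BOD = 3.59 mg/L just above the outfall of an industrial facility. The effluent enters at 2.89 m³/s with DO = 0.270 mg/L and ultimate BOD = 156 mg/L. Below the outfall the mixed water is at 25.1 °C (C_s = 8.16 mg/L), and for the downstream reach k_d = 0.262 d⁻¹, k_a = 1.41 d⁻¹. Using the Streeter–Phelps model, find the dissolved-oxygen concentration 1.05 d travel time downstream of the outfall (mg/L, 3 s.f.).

Mixed DO = (18.6×6.90 + 2.89×0.270)/(18.6+2.89) = 129.1/21.49 = 6.008 mg/L.
Mixed L₀ = (18.6×3.59 + 2.89×156)/(21.49) = 517.6/21.49 = 24.09 mg/L.
Initial deficit D₀ = C_s − DO₀ = 8.16 − 6.008 = 2.152 mg/L.
D(1.05) = [0.262×24.09/(1.41−0.262)](e^(−0.262×1.05) − e^(−1.41×1.05)) + 2.152 e^(−1.41×1.05)
= 5.497 × (0.7595 − 0.2275) + 2.152 × 0.2275 = 3.414 mg/L.
DO = 8.16 − 3.414 = 4.746 mg/L.

DO ≈ 4.75 mg/L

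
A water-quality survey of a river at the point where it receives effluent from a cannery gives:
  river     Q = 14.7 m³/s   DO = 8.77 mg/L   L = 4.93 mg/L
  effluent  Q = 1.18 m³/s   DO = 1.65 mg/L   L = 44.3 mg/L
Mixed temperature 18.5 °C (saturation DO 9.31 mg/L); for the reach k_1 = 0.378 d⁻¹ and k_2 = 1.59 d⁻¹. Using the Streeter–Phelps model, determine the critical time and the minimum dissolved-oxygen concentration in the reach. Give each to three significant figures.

t_c ≈ 0.712 d; minimum DO ≈ 7.88 mg/L

Mixed DO = (14.7×8.77 + 1.18×1.65)/(14.7+1.18) = 130.9/15.88 = 8.241 mg/L.
Mixed L₀ = (14.7×4.93 + 1.18×44.3)/(15.88) = 124.7/15.88 = 7.855 mg/L.
Initial deficit D₀ = C_s − DO₀ = 9.31 − 8.241 = 1.069 mg/L.
t_c = (1/1.212) ln[(1.59/0.378)(1 − 1.069×1.212/(0.378×7.855))] = 0.8251 × ln(2.371) = 0.7123 d.
D_c = (0.378/1.59) × 7.855 × e^(−0.378×0.7123) = 0.2377 × 7.855 × 0.7640 = 1.427 mg/L.
Minimum DO = 9.31 − 1.427 = 7.883 mg/L.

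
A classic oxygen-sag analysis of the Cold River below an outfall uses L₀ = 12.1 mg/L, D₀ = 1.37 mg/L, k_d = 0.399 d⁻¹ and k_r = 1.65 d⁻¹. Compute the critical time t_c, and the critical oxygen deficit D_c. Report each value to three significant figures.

t_c ≈ 0.784 d; D_c ≈ 2.14 mg/L

At the critical point dD/dt = 0, so k_d L₀ e^(−k_d t) = k_r D. Substituting D(t) from the Streeter–Phelps equation and solving for t gives
t_c = ln[(k_r/k_d)(1 − D₀(k_r−k_d)/(k_d L₀))] / (k_r−k_d).
Here k_r−k_d = 1.251 d⁻¹ and 1 − D₀(k_r−k_d)/(k_d L₀) = 1 − 1.37×1.251/(0.399×12.1) = 0.6450, so
t_c = ln(4.135 × 0.6450) / 1.251 = 0.9811 / 1.251 = 0.7842 d.
D_c = (k_d/k_r) L₀ e^(−k_d t_c) = (0.399/1.65) × 12.1 × e^(−0.399×0.7842) = 0.2418 × 12.1 × 0.7313 = 2.140 mg/L.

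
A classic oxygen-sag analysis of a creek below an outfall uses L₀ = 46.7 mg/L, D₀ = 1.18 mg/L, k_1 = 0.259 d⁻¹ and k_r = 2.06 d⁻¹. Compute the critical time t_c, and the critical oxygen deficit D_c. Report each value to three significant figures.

t_c ≈ 1.04 d; D_c ≈ 4.48 mg/L

t_c = [1/(k_r−k_1)] ln[(k_r/k_1)(1 − D₀(k_r−k_1)/(k_1 L₀))]
= [1/(2.06−0.259)] ln[(2.06/0.259)(1 − 1.18×1.801/(0.259×46.7))]
= (1/1.801) ln[7.954 × 0.8243] = 0.5552 × ln(6.556) = 0.5552 × 1.880 = 1.044 d.
D_c = (k_1/k_r) L₀ e^(−k_1 t_c) = (0.259/2.06) × 46.7 × e^(−0.259×1.044) = 0.1257 × 46.7 × 0.7631 = 4.480 mg/L.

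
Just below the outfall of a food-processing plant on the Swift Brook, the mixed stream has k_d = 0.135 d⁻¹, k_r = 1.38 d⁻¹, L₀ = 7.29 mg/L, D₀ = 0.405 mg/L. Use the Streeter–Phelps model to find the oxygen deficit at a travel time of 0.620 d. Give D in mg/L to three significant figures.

D ≈ 0.563 mg/L

k_d L₀/(k_r−k_d) = 0.135×7.29/(1.38−0.135) = 0.9842/1.245 = 0.7905 mg/L.
e^(−k_d t) = e^(−0.135×0.6200) = 0.9197; e^(−k_r t) = e^(−1.38×0.6200) = 0.4250.
D = 0.7905 × (0.9197 − 0.4250) + 0.405 × 0.4250 = 0.3910 + 0.1721 = 0.5632 mg/L.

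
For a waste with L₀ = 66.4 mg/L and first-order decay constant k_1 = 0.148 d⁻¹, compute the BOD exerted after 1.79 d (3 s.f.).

y ≈ 15.5 mg/L

y_t = L₀(1 − e^(−k_1 t)) = 66.4 × (1 − e^(−0.148×1.79))
= 66.4 × (1 − 0.7673) = 66.4 × 0.2327 = 15.45 mg/L.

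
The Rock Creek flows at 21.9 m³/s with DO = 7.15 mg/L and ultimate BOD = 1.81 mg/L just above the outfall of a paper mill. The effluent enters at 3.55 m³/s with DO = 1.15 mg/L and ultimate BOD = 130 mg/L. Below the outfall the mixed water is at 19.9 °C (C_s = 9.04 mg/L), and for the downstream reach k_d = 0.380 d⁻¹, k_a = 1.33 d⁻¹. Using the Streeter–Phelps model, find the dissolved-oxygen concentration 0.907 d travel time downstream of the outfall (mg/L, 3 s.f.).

Mixed DO = (21.9×7.15 + 3.55×1.15)/(21.9+3.55) = 160.7/25.45 = 6.313 mg/L.
Mixed L₀ = (21.9×1.81 + 3.55×130)/(25.45) = 501.1/25.45 = 19.69 mg/L.
Initial deficit D₀ = C_s − DO₀ = 9.04 − 6.313 = 2.727 mg/L.
D(0.907) = [0.380×19.69/(1.33−0.380)](e^(−0.380×0.907) − e^(−1.33×0.907)) + 2.727 e^(−1.33×0.907)
= 7.876 × (0.7085 − 0.2993) + 2.727 × 0.2993 = 4.039 mg/L.
DO = 9.04 − 4.039 = 5.001 mg/L.

DO ≈ 5.00 mg/L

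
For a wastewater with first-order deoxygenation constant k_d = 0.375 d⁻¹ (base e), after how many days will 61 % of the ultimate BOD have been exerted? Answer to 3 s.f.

t ≈ 2.51 d

y/L₀ = 1 − e^(−k_d t) = 0.61 ⇒ e^(−k_d t) = 0.390
t = −ln(0.390) / 0.375 = 0.9416 / 0.375 = 2.511 d.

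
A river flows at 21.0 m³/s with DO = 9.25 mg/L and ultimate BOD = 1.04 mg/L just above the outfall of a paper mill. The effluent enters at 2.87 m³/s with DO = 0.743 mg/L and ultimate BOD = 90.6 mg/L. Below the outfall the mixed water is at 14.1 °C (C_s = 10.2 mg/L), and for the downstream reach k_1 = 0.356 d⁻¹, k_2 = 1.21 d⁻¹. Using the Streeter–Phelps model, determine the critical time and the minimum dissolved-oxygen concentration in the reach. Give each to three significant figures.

Mixed DO = (21.0×9.25 + 2.87×0.743)/(21.0+2.87) = 196.4/23.87 = 8.227 mg/L.
Mixed L₀ = (21.0×1.04 + 2.87×90.6)/(23.87) = 281.9/23.87 = 11.81 mg/L.
Initial deficit D₀ = C_s − DO₀ = 10.2 − 8.227 = 1.973 mg/L.
t_c = (1/0.8540) ln[(1.21/0.356)(1 − 1.973×0.8540/(0.356×11.81))] = 1.171 × ln(2.037) = 0.8329 d.
D_c = (0.356/1.21) × 11.81 × e^(−0.356×0.8329) = 0.2942 × 11.81 × 0.7434 = 2.583 mg/L.
Minimum DO = 10.2 − 2.583 = 7.617 mg/L.

t_c ≈ 0.833 d; minimum DO ≈ 7.62 mg/L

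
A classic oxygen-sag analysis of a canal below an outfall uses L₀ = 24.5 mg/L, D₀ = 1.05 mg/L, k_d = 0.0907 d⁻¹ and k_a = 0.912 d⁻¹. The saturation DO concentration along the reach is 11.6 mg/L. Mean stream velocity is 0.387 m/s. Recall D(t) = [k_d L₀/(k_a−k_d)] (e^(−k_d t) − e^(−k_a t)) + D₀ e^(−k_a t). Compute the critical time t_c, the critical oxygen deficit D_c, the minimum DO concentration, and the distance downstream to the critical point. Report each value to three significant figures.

t_c ≈ 2.21 d; D_c ≈ 1.99 mg/L; min DO ≈ 9.61 mg/L; x_c ≈ 74.0 km

t_c = [1/(k_a−k_d)] ln[(k_a/k_d)(1 − D₀(k_a−k_d)/(k_d L₀))]
= [1/(0.912−0.0907)] ln[(0.912/0.0907)(1 − 1.05×0.8213/(0.0907×24.5))]
= (1/0.8213) ln[10.06 × 0.6119] = 1.218 × ln(6.153) = 1.218 × 1.817 = 2.212 d.
L(t_c) = L₀ e^(−k_d t_c) = 24.5 × 0.8182 = 20.05 mg/L, and at the critical point k_a D_c = k_d L, so D_c = (0.0907/0.912) × 20.05 = 1.994 mg/L.
Minimum DO = C_s − D_c = 11.6 − 1.994 = 9.606 mg/L.
x_c = v t_c = 0.387 m/s × 2.212 d × 86400 s/d = 73970 m ≈ 74.0 km.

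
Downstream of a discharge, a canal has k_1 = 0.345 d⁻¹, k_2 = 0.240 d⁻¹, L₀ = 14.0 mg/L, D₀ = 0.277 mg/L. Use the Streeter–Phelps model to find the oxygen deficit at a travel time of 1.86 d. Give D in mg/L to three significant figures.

D ≈ 5.40 mg/L

k_1 L₀/(k_2−k_1) = 0.345×14.0/(0.240−0.345) = 4.830/-0.1050 = -46.00 mg/L.
e^(−k_1 t) = e^(−0.345×1.860) = 0.5264; e^(−k_2 t) = e^(−0.240×1.860) = 0.6399.
D = -46.00 × (0.5264 − 0.6399) + 0.277 × 0.6399 = 5.222 + 0.1773 = 5.400 mg/L.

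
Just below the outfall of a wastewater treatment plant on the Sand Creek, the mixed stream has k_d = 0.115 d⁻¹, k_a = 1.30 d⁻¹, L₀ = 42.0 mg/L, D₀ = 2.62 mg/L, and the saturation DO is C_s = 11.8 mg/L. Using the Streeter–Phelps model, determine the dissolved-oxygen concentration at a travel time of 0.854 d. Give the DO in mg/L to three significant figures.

DO ≈ 8.59 mg/L

k_d L₀/(k_a−k_d) = 0.115×42.0/(1.30−0.115) = 4.830/1.185 = 4.076 mg/L.
e^(−k_d t) = e^(−0.115×0.8540) = 0.9065; e^(−k_a t) = e^(−1.30×0.8540) = 0.3295.
D = 4.076 × (0.9065 − 0.3295) + 2.62 × 0.3295 = 2.352 + 0.8633 = 3.215 mg/L.
DO = C_s − D = 11.8 − 3.215 = 8.585 mg/L.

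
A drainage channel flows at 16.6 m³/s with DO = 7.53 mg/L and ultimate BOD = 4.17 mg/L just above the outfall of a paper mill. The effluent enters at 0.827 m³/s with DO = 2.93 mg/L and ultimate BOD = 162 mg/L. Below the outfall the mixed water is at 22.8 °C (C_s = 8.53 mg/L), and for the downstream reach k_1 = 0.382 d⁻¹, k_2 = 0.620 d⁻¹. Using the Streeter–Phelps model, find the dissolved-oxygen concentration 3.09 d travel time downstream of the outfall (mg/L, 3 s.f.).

DO ≈ 5.36 mg/L

Mixed DO = (16.6×7.53 + 0.827×2.93)/(16.6+0.827) = 127.4/17.43 = 7.312 mg/L.
Mixed L₀ = (16.6×4.17 + 0.827×162)/(17.43) = 203.2/17.43 = 11.66 mg/L.
Initial deficit D₀ = C_s − DO₀ = 8.53 − 7.312 = 1.218 mg/L.
D(3.09) = [0.382×11.66/(0.620−0.382)](e^(−0.382×3.09) − e^(−0.620×3.09)) + 1.218 e^(−0.620×3.09)
= 18.71 × (0.3072 − 0.1472) + 1.218 × 0.1472 = 3.173 mg/L.
DO = 8.53 − 3.173 = 5.357 mg/L.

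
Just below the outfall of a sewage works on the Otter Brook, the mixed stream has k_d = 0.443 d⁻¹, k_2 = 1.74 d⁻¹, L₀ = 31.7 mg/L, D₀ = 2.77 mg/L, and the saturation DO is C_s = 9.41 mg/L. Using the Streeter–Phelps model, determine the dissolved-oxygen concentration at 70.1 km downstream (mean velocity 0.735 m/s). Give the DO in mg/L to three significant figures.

DO ≈ 3.95 mg/L

Travel time t = x/v = 70.1 km / (0.735 m/s) = 70100 m / 0.735 m/s = 95370 s = 1.104 d.
k_d L₀/(k_2−k_d) = 0.443×31.7/(1.74−0.443) = 14.04/1.297 = 10.83 mg/L.
e^(−k_d t) = e^(−0.443×1.104) = 0.6132; e^(−k_2 t) = e^(−1.74×1.104) = 0.1465.
D = 10.83 × (0.6132 − 0.1465) + 2.77 × 0.1465 = 5.053 + 0.4058 = 5.459 mg/L.
DO = C_s − D = 9.41 − 5.459 = 3.951 mg/L.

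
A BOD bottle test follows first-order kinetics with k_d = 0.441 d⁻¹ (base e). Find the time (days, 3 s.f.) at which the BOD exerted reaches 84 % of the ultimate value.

t ≈ 4.16 d

y/L₀ = 1 − e^(−k_d t) = 0.84 ⇒ e^(−k_d t) = 0.160
t = −ln(0.160) / 0.441 = 1.833 / 0.441 = 4.156 d.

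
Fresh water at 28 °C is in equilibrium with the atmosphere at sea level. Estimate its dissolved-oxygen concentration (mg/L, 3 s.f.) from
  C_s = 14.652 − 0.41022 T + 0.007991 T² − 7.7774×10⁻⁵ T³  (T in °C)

C_s = 14.652 − 0.41022×28 + 0.007991×28² − 7.7774×10⁻⁵×28³ = 7.723 mg/L.

C_s ≈ 7.72 mg/L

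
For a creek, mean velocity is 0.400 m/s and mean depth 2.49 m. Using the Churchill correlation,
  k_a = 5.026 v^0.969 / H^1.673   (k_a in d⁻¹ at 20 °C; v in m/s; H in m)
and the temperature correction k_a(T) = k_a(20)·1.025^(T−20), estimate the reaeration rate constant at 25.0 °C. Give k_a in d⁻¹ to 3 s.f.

k_a(20) = 5.026 × 0.400^0.969 / 2.49^1.673 = 5.026 × 0.4115 / 4.601 = 0.4495 d⁻¹.
k_a(25.0) = 0.4495 × 1.025^(25.0−20) = 0.4495 × 1.131 = 0.5086 d⁻¹.

k_a ≈ 0.509 d⁻¹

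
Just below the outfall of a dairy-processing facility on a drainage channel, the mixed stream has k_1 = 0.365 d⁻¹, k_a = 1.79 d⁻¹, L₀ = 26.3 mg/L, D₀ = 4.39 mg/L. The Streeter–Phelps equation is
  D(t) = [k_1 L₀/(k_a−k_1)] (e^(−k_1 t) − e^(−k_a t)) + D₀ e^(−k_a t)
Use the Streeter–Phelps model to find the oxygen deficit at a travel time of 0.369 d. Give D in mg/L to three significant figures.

D ≈ 4.68 mg/L

k_1 L₀/(k_a−k_1) = 0.365×26.3/(1.79−0.365) = 9.600/1.425 = 6.736 mg/L.
e^(−k_1 t) = e^(−0.365×0.3690) = 0.8740; e^(−k_a t) = e^(−1.79×0.3690) = 0.5166.
D = 6.736 × (0.8740 − 0.5166) + 4.39 × 0.5166 = 2.408 + 2.268 = 4.675 mg/L.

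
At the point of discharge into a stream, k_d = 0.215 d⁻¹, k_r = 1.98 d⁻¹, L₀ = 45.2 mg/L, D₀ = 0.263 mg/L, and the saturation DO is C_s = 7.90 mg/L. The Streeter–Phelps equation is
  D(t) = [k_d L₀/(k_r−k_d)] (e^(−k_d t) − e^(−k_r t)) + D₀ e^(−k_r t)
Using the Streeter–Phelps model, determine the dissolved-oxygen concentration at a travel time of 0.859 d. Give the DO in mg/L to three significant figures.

k_d L₀/(k_r−k_d) = 0.215×45.2/(1.98−0.215) = 9.718/1.765 = 5.506 mg/L.
e^(−k_d t) = e^(−0.215×0.8590) = 0.8314; e^(−k_r t) = e^(−1.98×0.8590) = 0.1825.
D = 5.506 × (0.8314 − 0.1825) + 0.263 × 0.1825 = 3.572 + 0.04801 = 3.620 mg/L.
DO = C_s − D = 7.90 − 3.620 = 4.280 mg/L.

DO ≈ 4.28 mg/L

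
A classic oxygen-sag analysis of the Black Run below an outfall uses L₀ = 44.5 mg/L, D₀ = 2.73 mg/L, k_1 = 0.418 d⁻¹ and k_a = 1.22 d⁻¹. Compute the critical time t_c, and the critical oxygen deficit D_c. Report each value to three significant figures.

t_c = [1/(k_a−k_1)] ln[(k_a/k_1)(1 − D₀(k_a−k_1)/(k_1 L₀))]
= [1/(1.22−0.418)] ln[(1.22/0.418)(1 − 2.73×0.8020/(0.418×44.5))]
= (1/0.8020) ln[2.919 × 0.8823] = 1.247 × ln(2.575) = 1.247 × 0.9459 = 1.179 d.
D_c = (k_1/k_a) L₀ e^(−k_1 t_c) = (0.418/1.22) × 44.5 × e^(−0.418×1.179) = 0.3426 × 44.5 × 0.6108 = 9.313 mg/L.

t_c ≈ 1.18 d; D_c ≈ 9.31 mg/L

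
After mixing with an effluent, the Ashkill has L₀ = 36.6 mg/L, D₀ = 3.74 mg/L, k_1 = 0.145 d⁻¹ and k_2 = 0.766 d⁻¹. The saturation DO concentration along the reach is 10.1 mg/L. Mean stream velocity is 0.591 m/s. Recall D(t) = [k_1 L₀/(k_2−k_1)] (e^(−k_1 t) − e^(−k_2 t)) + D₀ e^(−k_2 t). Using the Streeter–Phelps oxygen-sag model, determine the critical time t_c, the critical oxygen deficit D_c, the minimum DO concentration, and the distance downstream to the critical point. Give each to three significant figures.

t_c ≈ 1.75 d; D_c ≈ 5.37 mg/L; min DO ≈ 4.73 mg/L; x_c ≈ 89.5 km

With k_2/k_1 = 5.283 and 1 − D₀(k_2−k_1)/(k_1 L₀) = 0.5624,
t_c = ln(5.283 × 0.5624) / (0.766 − 0.145) = ln(2.971) / 0.6210 = 1.089/0.6210 = 1.753 d.
D_c = (k_1/k_2) L₀ e^(−k_1 t_c) = (0.145/0.766) × 36.6 × e^(−0.145×1.753) = 0.1893 × 36.6 × 0.7755 = 5.373 mg/L.
Minimum DO = C_s − D_c = 10.1 − 5.373 = 4.727 mg/L.
x_c = v t_c = 0.591 m/s × 1.753 d × 86400 s/d = 89530 m ≈ 89.5 km.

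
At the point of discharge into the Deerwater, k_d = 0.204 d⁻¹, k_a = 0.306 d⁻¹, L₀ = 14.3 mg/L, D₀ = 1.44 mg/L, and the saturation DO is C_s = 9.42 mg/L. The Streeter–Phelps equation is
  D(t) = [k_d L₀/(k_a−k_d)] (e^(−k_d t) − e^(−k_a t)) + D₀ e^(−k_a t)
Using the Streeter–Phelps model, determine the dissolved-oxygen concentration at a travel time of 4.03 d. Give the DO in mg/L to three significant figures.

DO ≈ 4.76 mg/L

k_d L₀/(k_a−k_d) = 0.204×14.3/(0.306−0.204) = 2.917/0.1020 = 28.60 mg/L.
e^(−k_d t) = e^(−0.204×4.030) = 0.4395; e^(−k_a t) = e^(−0.306×4.030) = 0.2914.
D = 28.60 × (0.4395 − 0.2914) + 1.44 × 0.2914 = 4.237 + 0.4196 = 4.656 mg/L.
DO = C_s − D = 9.42 − 4.656 = 4.764 mg/L.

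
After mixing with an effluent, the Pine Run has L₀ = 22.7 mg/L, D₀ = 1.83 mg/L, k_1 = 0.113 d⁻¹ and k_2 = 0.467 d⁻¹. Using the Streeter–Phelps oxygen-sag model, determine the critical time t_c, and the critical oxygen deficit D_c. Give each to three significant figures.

t_c ≈ 3.19 d; D_c ≈ 3.83 mg/L

With k_2/k_1 = 4.133 and 1 − D₀(k_2−k_1)/(k_1 L₀) = 0.7474,
t_c = ln(4.133 × 0.7474) / (0.467 − 0.113) = ln(3.089) / 0.3540 = 1.128/0.3540 = 3.186 d.
L(t_c) = L₀ e^(−k_1 t_c) = 22.7 × 0.6977 = 15.84 mg/L, and at the critical point k_2 D_c = k_1 L, so D_c = (0.113/0.467) × 15.84 = 3.832 mg/L.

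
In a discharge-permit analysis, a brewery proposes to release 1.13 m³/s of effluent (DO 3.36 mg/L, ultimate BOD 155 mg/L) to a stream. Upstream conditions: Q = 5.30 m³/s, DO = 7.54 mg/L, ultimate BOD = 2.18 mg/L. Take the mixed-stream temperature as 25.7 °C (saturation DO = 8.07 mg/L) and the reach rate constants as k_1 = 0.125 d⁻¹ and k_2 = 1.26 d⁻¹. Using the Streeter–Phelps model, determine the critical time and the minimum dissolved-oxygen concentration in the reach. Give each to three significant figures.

Mixed DO = (5.30×7.54 + 1.13×3.36)/(5.30+1.13) = 43.76/6.430 = 6.805 mg/L.
Mixed L₀ = (5.30×2.18 + 1.13×155)/(6.430) = 186.7/6.430 = 29.04 mg/L.
Initial deficit D₀ = C_s − DO₀ = 8.07 − 6.805 = 1.265 mg/L.
t_c = (1/1.135) ln[(1.26/0.125)(1 − 1.265×1.135/(0.125×29.04))] = 0.8811 × ln(6.094) = 1.592 d.
D_c = (0.125/1.26) × 29.04 × e^(−0.125×1.592) = 0.09921 × 29.04 × 0.8195 = 2.361 mg/L.
Minimum DO = 8.07 − 2.361 = 5.709 mg/L.

t_c ≈ 1.59 d; minimum DO ≈ 5.71 mg/L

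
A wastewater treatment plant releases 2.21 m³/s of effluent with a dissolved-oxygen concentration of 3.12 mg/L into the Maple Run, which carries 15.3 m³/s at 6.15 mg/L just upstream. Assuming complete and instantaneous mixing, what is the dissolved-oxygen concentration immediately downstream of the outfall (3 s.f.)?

5.77 mg/L

Flow-weighted mixing: C = (Q_r C_r + Q_w C_w)/(Q_r + Q_w)
= (15.3×6.15 + 2.21×3.12)/(15.3 + 2.21) = 101.0/17.51 = 5.768 mg/L.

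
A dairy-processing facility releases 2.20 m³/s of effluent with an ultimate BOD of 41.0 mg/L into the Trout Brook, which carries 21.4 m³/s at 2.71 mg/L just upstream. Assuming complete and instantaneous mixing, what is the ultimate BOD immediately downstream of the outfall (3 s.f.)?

6.28 mg/L

Flow-weighted mixing: C = (Q_r C_r + Q_w C_w)/(Q_r + Q_w)
= (21.4×2.71 + 2.20×41.0)/(21.4 + 2.20) = 148.2/23.60 = 6.279 mg/L.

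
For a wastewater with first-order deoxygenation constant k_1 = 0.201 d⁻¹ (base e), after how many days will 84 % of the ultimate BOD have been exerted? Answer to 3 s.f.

t ≈ 9.12 d

y/L₀ = 1 − e^(−k_1 t) = 0.84 ⇒ e^(−k_1 t) = 0.160
t = −ln(0.160) / 0.201 = 1.833 / 0.201 = 9.117 d.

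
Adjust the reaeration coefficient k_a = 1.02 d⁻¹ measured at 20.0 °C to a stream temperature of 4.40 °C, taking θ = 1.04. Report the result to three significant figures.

k_a(T₂) = k_a(T₁) · θ^(T₂−T₁) = 1.02 × 1.04^(4.40−20.0)
= 1.02 × 1.04^-15.6 = 1.02 × 0.5424 = 0.5532 d⁻¹.

k_a ≈ 0.553 d⁻¹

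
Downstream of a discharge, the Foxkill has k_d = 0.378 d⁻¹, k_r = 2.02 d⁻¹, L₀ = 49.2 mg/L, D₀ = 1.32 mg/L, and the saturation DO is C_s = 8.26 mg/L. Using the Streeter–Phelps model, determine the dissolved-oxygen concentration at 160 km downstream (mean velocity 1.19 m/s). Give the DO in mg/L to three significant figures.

Travel time t = x/v = 160 km / (1.19 m/s) = 160000 m / 1.19 m/s = 134500 s = 1.556 d.
k_d L₀/(k_r−k_d) = 0.378×49.2/(2.02−0.378) = 18.60/1.642 = 11.33 mg/L.
e^(−k_d t) = e^(−0.378×1.556) = 0.5553; e^(−k_r t) = e^(−2.02×1.556) = 0.04313.
D = 11.33 × (0.5553 − 0.04313) + 1.32 × 0.04313 = 5.801 + 0.05693 = 5.858 mg/L.
DO = C_s − D = 8.26 − 5.858 = 2.402 mg/L.

DO ≈ 2.40 mg/L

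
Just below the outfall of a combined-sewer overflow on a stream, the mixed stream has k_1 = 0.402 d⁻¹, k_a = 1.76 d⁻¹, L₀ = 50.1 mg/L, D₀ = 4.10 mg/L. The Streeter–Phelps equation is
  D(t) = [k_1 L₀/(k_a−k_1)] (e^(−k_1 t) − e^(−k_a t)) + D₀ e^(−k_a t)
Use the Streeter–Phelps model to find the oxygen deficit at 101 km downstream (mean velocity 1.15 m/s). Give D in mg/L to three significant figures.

Travel time t = x/v = 101 km / (1.15 m/s) = 101000 m / 1.15 m/s = 87830 s = 1.017 d.
k_1 L₀/(k_a−k_1) = 0.402×50.1/(1.76−0.402) = 20.14/1.358 = 14.83 mg/L.
e^(−k_1 t) = e^(−0.402×1.017) = 0.6646; e^(−k_a t) = e^(−1.76×1.017) = 0.1671.
D = 14.83 × (0.6646 − 0.1671) + 4.10 × 0.1671 = 7.377 + 0.6852 = 8.063 mg/L.

D ≈ 8.06 mg/L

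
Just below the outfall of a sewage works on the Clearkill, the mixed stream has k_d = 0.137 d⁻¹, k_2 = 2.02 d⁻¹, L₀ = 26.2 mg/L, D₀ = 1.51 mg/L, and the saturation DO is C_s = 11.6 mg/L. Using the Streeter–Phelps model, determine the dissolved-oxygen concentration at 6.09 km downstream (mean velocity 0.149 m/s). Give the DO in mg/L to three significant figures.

DO ≈ 9.97 mg/L

Travel time t = x/v = 6.09 km / (0.149 m/s) = 6090 m / 0.149 m/s = 40870 s = 0.4731 d.
k_d L₀/(k_2−k_d) = 0.137×26.2/(2.02−0.137) = 3.589/1.883 = 1.906 mg/L.
e^(−k_d t) = e^(−0.137×0.4731) = 0.9372; e^(−k_2 t) = e^(−2.02×0.4731) = 0.3846.
D = 1.906 × (0.9372 − 0.3846) + 1.51 × 0.3846 = 1.053 + 0.5807 = 1.634 mg/L.
DO = C_s − D = 11.6 − 1.634 = 9.966 mg/L.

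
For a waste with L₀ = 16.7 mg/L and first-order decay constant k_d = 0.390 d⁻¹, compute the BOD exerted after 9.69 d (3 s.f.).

y_t = L₀(1 − e^(−k_d t)) = 16.7 × (1 − e^(−0.390×9.69))
= 16.7 × (1 − 0.02284) = 16.7 × 0.9772 = 16.32 mg/L.

y ≈ 16.3 mg/L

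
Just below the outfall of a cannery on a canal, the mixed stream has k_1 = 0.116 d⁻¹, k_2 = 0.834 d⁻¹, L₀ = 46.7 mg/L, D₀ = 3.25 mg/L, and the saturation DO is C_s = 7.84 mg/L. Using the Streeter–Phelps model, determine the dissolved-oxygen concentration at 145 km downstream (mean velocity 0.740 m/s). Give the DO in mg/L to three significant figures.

Travel time t = x/v = 145 km / (0.740 m/s) = 145000 m / 0.740 m/s = 195900 s = 2.268 d.
k_1 L₀/(k_2−k_1) = 0.116×46.7/(0.834−0.116) = 5.417/0.7180 = 7.545 mg/L.
e^(−k_1 t) = e^(−0.116×2.268) = 0.7687; e^(−k_2 t) = e^(−0.834×2.268) = 0.1509.
D = 7.545 × (0.7687 − 0.1509) + 3.25 × 0.1509 = 4.661 + 0.4903 = 5.152 mg/L.
DO = C_s − D = 7.84 − 5.152 = 2.688 mg/L.

DO ≈ 2.69 mg/L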